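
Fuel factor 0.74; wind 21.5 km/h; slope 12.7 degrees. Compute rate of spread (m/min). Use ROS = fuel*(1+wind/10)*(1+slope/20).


Formula: ROS = fuel * (1 + wind/10) * (1 + slope/20)
Wind factor = 1 + 21.5/10 = 3.15
Slope factor = 1 + 12.7/20 = 1.635
ROS = 0.74 * 3.15 * 1.635 = 3.81 m/min

3.81


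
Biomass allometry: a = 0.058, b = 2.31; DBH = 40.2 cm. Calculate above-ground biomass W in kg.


Formula: W = a * DBH^b  (allometric power law)
DBH^b = 40.2^2.31 = 5078.8125
W = 0.058 * 5078.8125 = 294.6 kg

294.6


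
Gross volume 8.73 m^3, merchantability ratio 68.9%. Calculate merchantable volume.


Formula: MV = V_total * (merchantable_pct / 100)
Merchantable fraction = 68.9% / 100 = 0.689
MV = 8.73 m^3 * 0.689 = 6.015 m^3

6.015


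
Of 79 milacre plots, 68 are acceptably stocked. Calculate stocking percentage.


Formula: Stocking % = stocked plots / total plots * 100
Stocking = 68 / 79 * 100
Stocking = 0.8608 * 100 = 86.1%

86.1


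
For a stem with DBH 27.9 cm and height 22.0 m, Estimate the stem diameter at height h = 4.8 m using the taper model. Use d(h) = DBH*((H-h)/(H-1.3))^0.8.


Taper: d(h) = DBH * ((H - h) / (H - 1.3))^0.8
Numerator = H - h = 22.0 - 4.8 = 17.2 m
Denominator = H - 1.3 = 22.0 - 1.3 = 20.7 m
Ratio = 17.2 / 20.7 = 0.83092
d = 27.9 * 0.83092^0.8 = 24.1 cm

24.1


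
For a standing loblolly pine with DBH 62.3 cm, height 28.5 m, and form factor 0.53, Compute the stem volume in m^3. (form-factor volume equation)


Formula: V = pi * (DBH/200)^2 * H * ff
Radius = DBH/200 = 62.3/200 = 0.3115 m
Radius^2 = 0.3115^2 = 0.09703225 m^2
V = pi * 0.09703225 * 28.5 * 0.53
V = 4.605 m^3

4.605


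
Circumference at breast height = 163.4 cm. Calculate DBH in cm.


Formula: DBH = C / pi
DBH = 163.4 / pi
pi = 3.14159...
DBH = 52.0 cm

52.0


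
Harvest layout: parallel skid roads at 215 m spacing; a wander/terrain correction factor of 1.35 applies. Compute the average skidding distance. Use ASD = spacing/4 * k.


Formula: ASD = (spacing / 4) * correction
Uncorrected distance = spacing / 4 = 215 / 4 = 53.75 m
ASD = 53.75 * 1.35 = 73 m

73


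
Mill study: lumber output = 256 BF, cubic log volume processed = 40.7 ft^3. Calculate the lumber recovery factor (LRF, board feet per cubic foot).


Formula: LRF = Lumber Output (BF) / Log Input (ft^3)
LRF = 256 BF / 40.7 ft^3
LRF = 6.29 BF/ft^3

6.29


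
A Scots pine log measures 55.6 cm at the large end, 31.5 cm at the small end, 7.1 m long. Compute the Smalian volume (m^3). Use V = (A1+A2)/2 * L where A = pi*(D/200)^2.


Smalian: V = (A1 + A2)/2 * L,  A = pi*(D/200)^2
A1 = pi*(55.6/200)^2 = 0.242795 m^2
A2 = pi*(31.5/200)^2 = 0.077931 m^2
V = (0.242795+0.077931)/2*7.1 = 1.1386 m^3

1.1386


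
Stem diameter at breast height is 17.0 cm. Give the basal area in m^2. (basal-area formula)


Formula: BA = pi * (DBH/2)^2 / 10000  (cm^2 to m^2)
Radius = DBH/2 = 17.0/2 = 8.5 cm
BA = pi * 8.5^2 / 10000
   = 226.9801 cm^2 / 10000
   = 0.0227 m^2

0.0227


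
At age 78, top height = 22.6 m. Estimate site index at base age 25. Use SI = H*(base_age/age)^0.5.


Formula: SI = H_dom * (base_age / age)^0.5
Age ratio = 25 / 78 = 0.32051
sqrt(age_ratio) = 0.56614
SI = 22.6 * 0.56614 = 12.8 m

12.8


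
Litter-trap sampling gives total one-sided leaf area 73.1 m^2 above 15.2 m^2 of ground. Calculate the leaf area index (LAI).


Formula: LAI = total leaf area / ground area  (dimensionless)
LAI = 73.1 m^2 / 15.2 m^2
LAI = 4.81

4.81


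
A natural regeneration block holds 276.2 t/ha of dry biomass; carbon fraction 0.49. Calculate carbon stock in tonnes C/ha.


Formula: Carbon Stock = Biomass * Carbon Fraction
C = 276.2 t/ha * 0.49
C = 135.3 t C/ha

135.3


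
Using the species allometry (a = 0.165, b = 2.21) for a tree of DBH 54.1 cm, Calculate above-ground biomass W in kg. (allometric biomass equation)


Formula: W = a * DBH^b  (allometric power law)
DBH^b = 54.1^2.21 = 6766.5291
W = 0.165 * 6766.5291 = 1116.5 kg

1116.5


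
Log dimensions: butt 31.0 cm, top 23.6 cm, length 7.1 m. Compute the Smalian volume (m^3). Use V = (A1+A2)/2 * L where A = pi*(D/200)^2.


Smalian: V = (A1 + A2)/2 * L,  A = pi*(D/200)^2
A1 = pi*(31.0/200)^2 = 0.075477 m^2
A2 = pi*(23.6/200)^2 = 0.043744 m^2
V = (0.075477+0.043744)/2*7.1 = 0.4232 m^3

0.4232


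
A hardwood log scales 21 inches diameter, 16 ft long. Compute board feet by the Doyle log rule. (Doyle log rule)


Doyle: BF = (D - 4)^2 * L / 16
Adjusted diameter = 21 - 4 = 17 in
(D-4)^2 = 17^2 = 289
BF = 289 * 16 / 16 = 289 BF

289


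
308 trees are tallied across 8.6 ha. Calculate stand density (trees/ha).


Formula: Stand Density = N_trees / Area_ha
Density = 308 trees / 8.6 ha
Density = 36 trees/ha

36


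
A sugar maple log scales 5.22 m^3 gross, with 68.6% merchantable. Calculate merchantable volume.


Formula: MV = V_total * (merchantable_pct / 100)
Merchantable fraction = 68.6% / 100 = 0.686
MV = 5.22 m^3 * 0.686 = 3.581 m^3

3.581


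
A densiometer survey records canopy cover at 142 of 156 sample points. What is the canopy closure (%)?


Formula: Canopy closure = covered points / total points * 100
Closure = 142 / 156 * 100
Closure = 0.9103 * 100 = 91.0%

91.0


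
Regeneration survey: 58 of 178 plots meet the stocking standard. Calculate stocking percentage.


Formula: Stocking % = stocked plots / total plots * 100
Stocking = 58 / 178 * 100
Stocking = 0.3258 * 100 = 32.6%

32.6


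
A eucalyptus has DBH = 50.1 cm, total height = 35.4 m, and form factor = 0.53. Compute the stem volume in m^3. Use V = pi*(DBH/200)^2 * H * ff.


Formula: V = pi * (DBH/200)^2 * H * ff
Radius = DBH/200 = 50.1/200 = 0.2505 m
Radius^2 = 0.2505^2 = 0.06275025 m^2
V = pi * 0.06275025 * 35.4 * 0.53
V = 3.699 m^3

3.699


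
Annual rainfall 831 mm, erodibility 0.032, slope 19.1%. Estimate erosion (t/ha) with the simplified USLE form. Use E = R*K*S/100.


Formula: E = R * K * S / 100  (simplified USLE)
R * K = 831 * 0.032 = 26.592
E = 26.592 * 19.1 / 100 = 5.08 t/ha

5.08


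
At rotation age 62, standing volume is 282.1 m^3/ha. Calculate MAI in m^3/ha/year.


Formula: MAI = Total Volume / Stand Age
MAI = 282.1 m^3/ha / 62 years
MAI = 4.55 m^3/ha/year

4.55


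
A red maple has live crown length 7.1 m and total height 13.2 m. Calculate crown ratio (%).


Formula: Crown Ratio = (Crown Length / Total Height) * 100
CR = (7.1 m / 13.2 m) * 100
CR = 0.5379 * 100 = 53.8%

53.8


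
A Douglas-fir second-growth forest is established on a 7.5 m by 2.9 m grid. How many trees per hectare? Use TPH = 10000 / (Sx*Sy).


Formula: TPH = 10000 m^2/ha / (spacing_x * spacing_y)
Area per tree = 7.5 m * 2.9 m = 21.75 m^2
TPH = 10000 / 21.75 = 460 trees/ha

460


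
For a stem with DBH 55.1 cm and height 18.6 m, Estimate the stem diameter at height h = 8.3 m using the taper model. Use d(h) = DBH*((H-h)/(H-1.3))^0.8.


Taper: d(h) = DBH * ((H - h) / (H - 1.3))^0.8
Numerator = H - h = 18.6 - 8.3 = 10.3 m
Denominator = H - 1.3 = 18.6 - 1.3 = 17.3 m
Ratio = 10.3 / 17.3 = 0.59538
d = 55.1 * 0.59538^0.8 = 36.4 cm

36.4


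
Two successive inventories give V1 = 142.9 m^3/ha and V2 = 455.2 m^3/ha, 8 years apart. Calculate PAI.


Formula: PAI = (V_T2 - V_T1) / (T2 - T1)
Volume increment = 455.2 - 142.9 = 312.3 m^3/ha
PAI = 312.3 / 8 = 39.04 m^3/ha/year

39.04


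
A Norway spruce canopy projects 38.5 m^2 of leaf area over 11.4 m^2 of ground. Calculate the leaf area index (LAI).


Formula: LAI = total leaf area / ground area  (dimensionless)
LAI = 38.5 m^2 / 11.4 m^2
LAI = 3.38

3.38


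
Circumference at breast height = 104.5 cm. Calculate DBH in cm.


Formula: DBH = C / pi
DBH = 104.5 / pi
pi = 3.14159...
DBH = 33.3 cm

33.3


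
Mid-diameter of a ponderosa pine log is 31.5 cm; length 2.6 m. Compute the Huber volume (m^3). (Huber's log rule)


Huber: V = Am * L,  Am = pi*(Dm/200)^2
Am = pi*(31.5/200)^2 = 0.077931 m^2
V = 0.077931*2.6 = 0.2026 m^3

0.2026


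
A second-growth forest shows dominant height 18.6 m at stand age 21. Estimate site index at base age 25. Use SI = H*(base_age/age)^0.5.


Formula: SI = H_dom * (base_age / age)^0.5
Age ratio = 25 / 21 = 1.19048
sqrt(age_ratio) = 1.09109
SI = 18.6 * 1.09109 = 20.3 m

20.3


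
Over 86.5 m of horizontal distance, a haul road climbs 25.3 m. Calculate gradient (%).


Formula: Gradient = rise / run * 100
Gradient = 25.3 / 86.5 * 100 = 29.2%

29.2


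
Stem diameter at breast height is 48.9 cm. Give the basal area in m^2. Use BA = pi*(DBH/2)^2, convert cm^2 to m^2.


Formula: BA = pi * (DBH/2)^2 / 10000  (cm^2 to m^2)
Radius = DBH/2 = 48.9/2 = 24.45 cm
BA = pi * 24.45^2 / 10000
   = 1878.0519 cm^2 / 10000
   = 0.1878 m^2

0.1878


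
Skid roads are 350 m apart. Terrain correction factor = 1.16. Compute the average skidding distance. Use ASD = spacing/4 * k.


Formula: ASD = (spacing / 4) * correction
Uncorrected distance = spacing / 4 = 350 / 4 = 87.5 m
ASD = 87.5 * 1.16 = 102 m

102


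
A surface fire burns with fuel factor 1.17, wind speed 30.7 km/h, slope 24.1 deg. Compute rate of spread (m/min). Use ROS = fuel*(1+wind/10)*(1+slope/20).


Formula: ROS = fuel * (1 + wind/10) * (1 + slope/20)
Wind factor = 1 + 30.7/10 = 4.07
Slope factor = 1 + 24.1/20 = 2.205
ROS = 1.17 * 4.07 * 2.205 = 10.5 m/min

10.5


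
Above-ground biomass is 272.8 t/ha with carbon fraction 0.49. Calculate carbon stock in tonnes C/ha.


Formula: Carbon Stock = Biomass * Carbon Fraction
C = 272.8 t/ha * 0.49
C = 133.7 t C/ha

133.7


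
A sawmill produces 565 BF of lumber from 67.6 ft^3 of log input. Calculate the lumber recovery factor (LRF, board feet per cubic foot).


Formula: LRF = Lumber Output (BF) / Log Input (ft^3)
LRF = 565 BF / 67.6 ft^3
LRF = 8.36 BF/ft^3

8.36


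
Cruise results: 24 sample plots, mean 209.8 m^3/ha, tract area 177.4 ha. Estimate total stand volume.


Formula: Total Volume = Mean Volume per ha * Total Area
Total Volume = 209.8 m^3/ha * 177.4 ha
Total Volume = 37219 m^3

37219


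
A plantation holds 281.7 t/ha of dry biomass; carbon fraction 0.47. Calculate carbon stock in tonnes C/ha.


Formula: Carbon Stock = Biomass * Carbon Fraction
C = 281.7 t/ha * 0.47
C = 132.4 t C/ha

132.4


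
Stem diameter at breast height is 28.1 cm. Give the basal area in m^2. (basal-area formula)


Formula: BA = pi * (DBH/2)^2 / 10000  (cm^2 to m^2)
Radius = DBH/2 = 28.1/2 = 14.05 cm
BA = pi * 14.05^2 / 10000
   = 620.1582 cm^2 / 10000
   = 0.062 m^2

0.062


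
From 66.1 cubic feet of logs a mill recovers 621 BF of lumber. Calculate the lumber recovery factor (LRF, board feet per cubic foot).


Formula: LRF = Lumber Output (BF) / Log Input (ft^3)
LRF = 621 BF / 66.1 ft^3
LRF = 9.39 BF/ft^3

9.39


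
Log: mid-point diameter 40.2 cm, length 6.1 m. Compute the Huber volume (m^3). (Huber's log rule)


Huber: V = Am * L,  Am = pi*(Dm/200)^2
Am = pi*(40.2/200)^2 = 0.126923 m^2
V = 0.126923*6.1 = 0.7742 m^3

0.7742


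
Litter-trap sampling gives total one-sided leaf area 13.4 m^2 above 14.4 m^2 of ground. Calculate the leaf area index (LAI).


Formula: LAI = total leaf area / ground area  (dimensionless)
LAI = 13.4 m^2 / 14.4 m^2
LAI = 0.93

0.93


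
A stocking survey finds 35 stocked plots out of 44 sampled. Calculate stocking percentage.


Formula: Stocking % = stocked plots / total plots * 100
Stocking = 35 / 44 * 100
Stocking = 0.7955 * 100 = 79.5%

79.5


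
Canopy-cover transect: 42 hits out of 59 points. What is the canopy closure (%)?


Formula: Canopy closure = covered points / total points * 100
Closure = 42 / 59 * 100
Closure = 0.7119 * 100 = 71.2%

71.2


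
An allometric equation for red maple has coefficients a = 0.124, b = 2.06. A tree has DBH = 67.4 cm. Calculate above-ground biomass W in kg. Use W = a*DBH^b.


Formula: W = a * DBH^b  (allometric power law)
DBH^b = 67.4^2.06 = 5848.4312
W = 0.124 * 5848.4312 = 725.2 kg

725.2


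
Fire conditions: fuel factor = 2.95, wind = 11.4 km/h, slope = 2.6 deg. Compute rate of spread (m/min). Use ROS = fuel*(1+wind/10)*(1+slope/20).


Formula: ROS = fuel * (1 + wind/10) * (1 + slope/20)
Wind factor = 1 + 11.4/10 = 2.14
Slope factor = 1 + 2.6/20 = 1.13
ROS = 2.95 * 2.14 * 1.13 = 7.13 m/min

7.13


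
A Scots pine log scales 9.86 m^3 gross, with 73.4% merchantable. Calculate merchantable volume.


Formula: MV = V_total * (merchantable_pct / 100)
Merchantable fraction = 73.4% / 100 = 0.734
MV = 9.86 m^3 * 0.734 = 7.237 m^3

7.237


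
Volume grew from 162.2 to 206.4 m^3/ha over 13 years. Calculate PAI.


Formula: PAI = (V_T2 - V_T1) / (T2 - T1)
Volume increment = 206.4 - 162.2 = 44.2 m^3/ha
PAI = 44.2 / 13 = 3.4 m^3/ha/year

3.4


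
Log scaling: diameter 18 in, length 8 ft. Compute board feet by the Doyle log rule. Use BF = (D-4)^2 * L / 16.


Doyle: BF = (D - 4)^2 * L / 16
Adjusted diameter = 18 - 4 = 14 in
(D-4)^2 = 14^2 = 196
BF = 196 * 8 / 16 = 98 BF

98


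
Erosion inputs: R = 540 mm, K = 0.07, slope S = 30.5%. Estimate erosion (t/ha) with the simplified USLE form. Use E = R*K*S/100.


Formula: E = R * K * S / 100  (simplified USLE)
R * K = 540 * 0.07 = 37.8
E = 37.8 * 30.5 / 100 = 11.53 t/ha

11.53


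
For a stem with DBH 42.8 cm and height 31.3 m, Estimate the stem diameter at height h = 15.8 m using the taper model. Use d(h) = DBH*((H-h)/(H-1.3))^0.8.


Taper: d(h) = DBH * ((H - h) / (H - 1.3))^0.8
Numerator = H - h = 31.3 - 15.8 = 15.5 m
Denominator = H - 1.3 = 31.3 - 1.3 = 30.0 m
Ratio = 15.5 / 30.0 = 0.51667
d = 42.8 * 0.51667^0.8 = 25.2 cm

25.2


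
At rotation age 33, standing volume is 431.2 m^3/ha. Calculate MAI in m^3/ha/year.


Formula: MAI = Total Volume / Stand Age
MAI = 431.2 m^3/ha / 33 years
MAI = 13.07 m^3/ha/year

13.07


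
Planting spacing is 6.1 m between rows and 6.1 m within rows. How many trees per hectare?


Formula: TPH = 10000 m^2/ha / (spacing_x * spacing_y)
Area per tree = 6.1 m * 6.1 m = 37.21 m^2
TPH = 10000 / 37.21 = 269 trees/ha

269


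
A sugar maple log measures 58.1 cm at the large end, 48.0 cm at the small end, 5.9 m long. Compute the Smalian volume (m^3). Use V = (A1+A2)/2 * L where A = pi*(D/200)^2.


Smalian: V = (A1 + A2)/2 * L,  A = pi*(D/200)^2
A1 = pi*(58.1/200)^2 = 0.26512 m^2
A2 = pi*(48.0/200)^2 = 0.180956 m^2
V = (0.26512+0.180956)/2*5.9 = 1.3159 m^3

1.3159


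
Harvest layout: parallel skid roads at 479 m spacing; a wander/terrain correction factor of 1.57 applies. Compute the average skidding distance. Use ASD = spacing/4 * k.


Formula: ASD = (spacing / 4) * correction
Uncorrected distance = spacing / 4 = 479 / 4 = 119.75 m
ASD = 119.75 * 1.57 = 188 m

188


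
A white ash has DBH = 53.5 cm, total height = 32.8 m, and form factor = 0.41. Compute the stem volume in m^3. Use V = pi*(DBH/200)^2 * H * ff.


Formula: V = pi * (DBH/200)^2 * H * ff
Radius = DBH/200 = 53.5/200 = 0.2675 m
Radius^2 = 0.2675^2 = 0.07155625 m^2
V = pi * 0.07155625 * 32.8 * 0.41
V = 3.023 m^3

3.023


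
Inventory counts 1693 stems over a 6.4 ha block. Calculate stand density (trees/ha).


Formula: Stand Density = N_trees / Area_ha
Density = 1693 trees / 6.4 ha
Density = 265 trees/ha

265


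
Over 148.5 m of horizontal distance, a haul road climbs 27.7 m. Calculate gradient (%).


Formula: Gradient = rise / run * 100
Gradient = 27.7 / 148.5 * 100 = 18.7%

18.7


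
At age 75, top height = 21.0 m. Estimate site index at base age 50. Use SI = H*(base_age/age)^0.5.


Formula: SI = H_dom * (base_age / age)^0.5
Age ratio = 50 / 75 = 0.66667
sqrt(age_ratio) = 0.8165
SI = 21.0 * 0.8165 = 17.1 m

17.1


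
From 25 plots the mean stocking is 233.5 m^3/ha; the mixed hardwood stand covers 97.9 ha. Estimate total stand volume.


Formula: Total Volume = Mean Volume per ha * Total Area
Total Volume = 233.5 m^3/ha * 97.9 ha
Total Volume = 22860 m^3

22860


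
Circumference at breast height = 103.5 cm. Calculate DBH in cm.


Formula: DBH = C / pi
DBH = 103.5 / pi
pi = 3.14159...
DBH = 32.9 cm

32.9


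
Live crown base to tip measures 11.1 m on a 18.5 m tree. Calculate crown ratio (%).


Formula: Crown Ratio = (Crown Length / Total Height) * 100
CR = (11.1 m / 18.5 m) * 100
CR = 0.6 * 100 = 60.0%

60.0


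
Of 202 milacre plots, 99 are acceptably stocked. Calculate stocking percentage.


Formula: Stocking % = stocked plots / total plots * 100
Stocking = 99 / 202 * 100
Stocking = 0.4901 * 100 = 49.0%

49.0


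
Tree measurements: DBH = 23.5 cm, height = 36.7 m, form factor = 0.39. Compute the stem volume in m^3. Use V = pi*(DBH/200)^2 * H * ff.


Formula: V = pi * (DBH/200)^2 * H * ff
Radius = DBH/200 = 23.5/200 = 0.1175 m
Radius^2 = 0.1175^2 = 0.01380625 m^2
V = pi * 0.01380625 * 36.7 * 0.39
V = 0.621 m^3

0.621


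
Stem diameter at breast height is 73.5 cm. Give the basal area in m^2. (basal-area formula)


Formula: BA = pi * (DBH/2)^2 / 10000  (cm^2 to m^2)
Radius = DBH/2 = 73.5/2 = 36.75 cm
BA = pi * 36.75^2 / 10000
   = 4242.9172 cm^2 / 10000
   = 0.4243 m^2

0.4243


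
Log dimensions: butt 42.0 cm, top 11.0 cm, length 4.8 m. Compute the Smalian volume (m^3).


Smalian: V = (A1 + A2)/2 * L,  A = pi*(D/200)^2
A1 = pi*(42.0/200)^2 = 0.138544 m^2
A2 = pi*(11.0/200)^2 = 0.009503 m^2
V = (0.138544+0.009503)/2*4.8 = 0.3553 m^3

0.3553


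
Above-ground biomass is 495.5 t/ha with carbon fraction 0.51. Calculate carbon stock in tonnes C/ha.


Formula: Carbon Stock = Biomass * Carbon Fraction
C = 495.5 t/ha * 0.51
C = 252.7 t C/ha

252.7


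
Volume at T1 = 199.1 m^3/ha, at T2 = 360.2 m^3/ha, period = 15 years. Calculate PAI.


Formula: PAI = (V_T2 - V_T1) / (T2 - T1)
Volume increment = 360.2 - 199.1 = 161.1 m^3/ha
PAI = 161.1 / 15 = 10.74 m^3/ha/year

10.74


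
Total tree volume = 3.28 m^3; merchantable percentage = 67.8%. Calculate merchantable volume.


Formula: MV = V_total * (merchantable_pct / 100)
Merchantable fraction = 67.8% / 100 = 0.678
MV = 3.28 m^3 * 0.678 = 2.224 m^3

2.224


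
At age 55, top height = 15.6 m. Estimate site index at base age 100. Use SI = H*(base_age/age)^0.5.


Formula: SI = H_dom * (base_age / age)^0.5
Age ratio = 100 / 55 = 1.81818
sqrt(age_ratio) = 1.3484
SI = 15.6 * 1.3484 = 21.0 m

21.0


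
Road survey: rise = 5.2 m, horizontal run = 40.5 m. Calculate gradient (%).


Formula: Gradient = rise / run * 100
Gradient = 5.2 / 40.5 * 100 = 12.8%

12.8


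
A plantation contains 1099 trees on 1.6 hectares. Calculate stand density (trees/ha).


Formula: Stand Density = N_trees / Area_ha
Density = 1099 trees / 1.6 ha
Density = 687 trees/ha

687


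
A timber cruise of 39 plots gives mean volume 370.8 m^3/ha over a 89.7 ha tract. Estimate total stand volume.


Formula: Total Volume = Mean Volume per ha * Total Area
Total Volume = 370.8 m^3/ha * 89.7 ha
Total Volume = 33261 m^3

33261


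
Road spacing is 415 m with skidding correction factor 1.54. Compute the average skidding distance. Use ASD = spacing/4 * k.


Formula: ASD = (spacing / 4) * correction
Uncorrected distance = spacing / 4 = 415 / 4 = 103.75 m
ASD = 103.75 * 1.54 = 160 m

160


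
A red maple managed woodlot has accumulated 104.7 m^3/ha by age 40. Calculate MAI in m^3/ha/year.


Formula: MAI = Total Volume / Stand Age
MAI = 104.7 m^3/ha / 40 years
MAI = 2.62 m^3/ha/year

2.62


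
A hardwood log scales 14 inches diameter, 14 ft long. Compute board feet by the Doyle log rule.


Doyle: BF = (D - 4)^2 * L / 16
Adjusted diameter = 14 - 4 = 10 in
(D-4)^2 = 10^2 = 100
BF = 100 * 14 / 16 = 88 BF

88


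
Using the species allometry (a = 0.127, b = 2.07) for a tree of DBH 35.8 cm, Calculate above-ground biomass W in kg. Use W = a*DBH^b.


Formula: W = a * DBH^b  (allometric power law)
DBH^b = 35.8^2.07 = 1646.4095
W = 0.127 * 1646.4095 = 209.1 kg

209.1


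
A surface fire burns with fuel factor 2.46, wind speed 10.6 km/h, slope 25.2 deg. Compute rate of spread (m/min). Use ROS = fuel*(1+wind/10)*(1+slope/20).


Formula: ROS = fuel * (1 + wind/10) * (1 + slope/20)
Wind factor = 1 + 10.6/10 = 2.06
Slope factor = 1 + 25.2/20 = 2.26
ROS = 2.46 * 2.06 * 2.26 = 11.45 m/min

11.45


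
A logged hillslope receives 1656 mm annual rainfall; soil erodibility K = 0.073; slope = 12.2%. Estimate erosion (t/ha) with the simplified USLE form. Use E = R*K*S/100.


Formula: E = R * K * S / 100  (simplified USLE)
R * K = 1656 * 0.073 = 120.888
E = 120.888 * 12.2 / 100 = 14.75 t/ha

14.75


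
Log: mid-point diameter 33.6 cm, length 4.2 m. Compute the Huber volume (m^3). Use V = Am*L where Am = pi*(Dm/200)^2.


Huber: V = Am * L,  Am = pi*(Dm/200)^2
Am = pi*(33.6/200)^2 = 0.088668 m^2
V = 0.088668*4.2 = 0.3724 m^3

0.3724


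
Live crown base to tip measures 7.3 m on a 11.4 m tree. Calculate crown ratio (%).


Formula: Crown Ratio = (Crown Length / Total Height) * 100
CR = (7.3 m / 11.4 m) * 100
CR = 0.6404 * 100 = 64.0%

64.0


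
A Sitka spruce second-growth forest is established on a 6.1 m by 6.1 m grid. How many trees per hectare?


Formula: TPH = 10000 m^2/ha / (spacing_x * spacing_y)
Area per tree = 6.1 m * 6.1 m = 37.21 m^2
TPH = 10000 / 37.21 = 269 trees/ha

269


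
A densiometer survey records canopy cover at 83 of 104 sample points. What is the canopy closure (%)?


Formula: Canopy closure = covered points / total points * 100
Closure = 83 / 104 * 100
Closure = 0.7981 * 100 = 79.8%

79.8


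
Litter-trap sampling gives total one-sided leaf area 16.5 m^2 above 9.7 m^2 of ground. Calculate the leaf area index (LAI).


Formula: LAI = total leaf area / ground area  (dimensionless)
LAI = 16.5 m^2 / 9.7 m^2
LAI = 1.7

1.7


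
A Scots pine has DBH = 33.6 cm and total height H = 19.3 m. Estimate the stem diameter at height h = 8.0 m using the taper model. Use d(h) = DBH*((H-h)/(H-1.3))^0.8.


Taper: d(h) = DBH * ((H - h) / (H - 1.3))^0.8
Numerator = H - h = 19.3 - 8.0 = 11.3 m
Denominator = H - 1.3 = 19.3 - 1.3 = 18.0 m
Ratio = 11.3 / 18.0 = 0.62778
d = 33.6 * 0.62778^0.8 = 23.2 cm

23.2


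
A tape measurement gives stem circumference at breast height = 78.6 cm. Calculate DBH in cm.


Formula: DBH = C / pi
DBH = 78.6 / pi
pi = 3.14159...
DBH = 25.0 cm

25.0


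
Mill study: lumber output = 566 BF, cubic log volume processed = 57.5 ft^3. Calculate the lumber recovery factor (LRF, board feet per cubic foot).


Formula: LRF = Lumber Output (BF) / Log Input (ft^3)
LRF = 566 BF / 57.5 ft^3
LRF = 9.84 BF/ft^3

9.84


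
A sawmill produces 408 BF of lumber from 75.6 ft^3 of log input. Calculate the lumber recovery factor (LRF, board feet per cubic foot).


Formula: LRF = Lumber Output (BF) / Log Input (ft^3)
LRF = 408 BF / 75.6 ft^3
LRF = 5.4 BF/ft^3

5.4


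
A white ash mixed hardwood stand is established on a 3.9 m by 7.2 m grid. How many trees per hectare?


Formula: TPH = 10000 m^2/ha / (spacing_x * spacing_y)
Area per tree = 3.9 m * 7.2 m = 28.08 m^2
TPH = 10000 / 28.08 = 356 trees/ha

356


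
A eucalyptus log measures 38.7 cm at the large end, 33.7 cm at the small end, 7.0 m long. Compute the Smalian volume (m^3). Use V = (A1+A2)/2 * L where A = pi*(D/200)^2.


Smalian: V = (A1 + A2)/2 * L,  A = pi*(D/200)^2
A1 = pi*(38.7/200)^2 = 0.117628 m^2
A2 = pi*(33.7/200)^2 = 0.089197 m^2
V = (0.117628+0.089197)/2*7.0 = 0.7239 m^3

0.7239


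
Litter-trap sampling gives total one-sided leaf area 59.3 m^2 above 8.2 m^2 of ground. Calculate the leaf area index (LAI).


Formula: LAI = total leaf area / ground area  (dimensionless)
LAI = 59.3 m^2 / 8.2 m^2
LAI = 7.23

7.23


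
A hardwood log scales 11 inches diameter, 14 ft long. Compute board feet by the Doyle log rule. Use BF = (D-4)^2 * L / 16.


Doyle: BF = (D - 4)^2 * L / 16
Adjusted diameter = 11 - 4 = 7 in
(D-4)^2 = 7^2 = 49
BF = 49 * 14 / 16 = 43 BF

43


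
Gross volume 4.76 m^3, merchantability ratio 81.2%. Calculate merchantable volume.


Formula: MV = V_total * (merchantable_pct / 100)
Merchantable fraction = 81.2% / 100 = 0.812
MV = 4.76 m^3 * 0.812 = 3.865 m^3

3.865


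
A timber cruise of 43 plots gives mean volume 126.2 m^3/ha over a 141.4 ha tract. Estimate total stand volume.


Formula: Total Volume = Mean Volume per ha * Total Area
Total Volume = 126.2 m^3/ha * 141.4 ha
Total Volume = 17845 m^3

17845


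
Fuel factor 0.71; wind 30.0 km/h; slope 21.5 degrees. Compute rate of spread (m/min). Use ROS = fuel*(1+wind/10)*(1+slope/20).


Formula: ROS = fuel * (1 + wind/10) * (1 + slope/20)
Wind factor = 1 + 30.0/10 = 4.0
Slope factor = 1 + 21.5/20 = 2.075
ROS = 0.71 * 4.0 * 2.075 = 5.89 m/min

5.89


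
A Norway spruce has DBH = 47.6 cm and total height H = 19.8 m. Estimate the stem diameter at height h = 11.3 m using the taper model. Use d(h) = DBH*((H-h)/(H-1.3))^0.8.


Taper: d(h) = DBH * ((H - h) / (H - 1.3))^0.8
Numerator = H - h = 19.8 - 11.3 = 8.5 m
Denominator = H - 1.3 = 19.8 - 1.3 = 18.5 m
Ratio = 8.5 / 18.5 = 0.45946
d = 47.6 * 0.45946^0.8 = 25.6 cm

25.6


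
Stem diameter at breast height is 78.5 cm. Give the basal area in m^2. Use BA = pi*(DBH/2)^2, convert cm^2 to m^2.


Formula: BA = pi * (DBH/2)^2 / 10000  (cm^2 to m^2)
Radius = DBH/2 = 78.5/2 = 39.25 cm
BA = pi * 39.25^2 / 10000
   = 4839.8198 cm^2 / 10000
   = 0.484 m^2

0.484


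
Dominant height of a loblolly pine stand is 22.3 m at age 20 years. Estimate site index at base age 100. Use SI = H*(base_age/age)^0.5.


Formula: SI = H_dom * (base_age / age)^0.5
Age ratio = 100 / 20 = 5.0
sqrt(age_ratio) = 2.23607
SI = 22.3 * 2.23607 = 49.9 m

49.9


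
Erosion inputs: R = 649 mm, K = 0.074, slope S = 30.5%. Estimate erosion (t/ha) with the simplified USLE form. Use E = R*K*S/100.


Formula: E = R * K * S / 100  (simplified USLE)
R * K = 649 * 0.074 = 48.026
E = 48.026 * 30.5 / 100 = 14.65 t/ha

14.65


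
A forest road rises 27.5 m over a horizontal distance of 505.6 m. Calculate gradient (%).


Formula: Gradient = rise / run * 100
Gradient = 27.5 / 505.6 * 100 = 5.4%

5.4


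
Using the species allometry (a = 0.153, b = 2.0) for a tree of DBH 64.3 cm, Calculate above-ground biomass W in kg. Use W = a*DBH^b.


Formula: W = a * DBH^b  (allometric power law)
DBH^b = 64.3^2.0 = 4134.49
W = 0.153 * 4134.49 = 632.6 kg

632.6


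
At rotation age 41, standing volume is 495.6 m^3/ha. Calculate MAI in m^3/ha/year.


Formula: MAI = Total Volume / Stand Age
MAI = 495.6 m^3/ha / 41 years
MAI = 12.09 m^3/ha/year

12.09


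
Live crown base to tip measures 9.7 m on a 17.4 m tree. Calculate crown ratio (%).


Formula: Crown Ratio = (Crown Length / Total Height) * 100
CR = (9.7 m / 17.4 m) * 100
CR = 0.5575 * 100 = 55.7%

55.7


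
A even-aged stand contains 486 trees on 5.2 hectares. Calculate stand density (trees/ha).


Formula: Stand Density = N_trees / Area_ha
Density = 486 trees / 5.2 ha
Density = 93 trees/ha

93


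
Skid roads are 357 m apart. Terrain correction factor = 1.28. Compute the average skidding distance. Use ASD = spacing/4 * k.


Formula: ASD = (spacing / 4) * correction
Uncorrected distance = spacing / 4 = 357 / 4 = 89.25 m
ASD = 89.25 * 1.28 = 114 m

114


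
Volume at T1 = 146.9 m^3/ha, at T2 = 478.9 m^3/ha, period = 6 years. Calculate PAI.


Formula: PAI = (V_T2 - V_T1) / (T2 - T1)
Volume increment = 478.9 - 146.9 = 332.0 m^3/ha
PAI = 332.0 / 6 = 55.33 m^3/ha/year

55.33


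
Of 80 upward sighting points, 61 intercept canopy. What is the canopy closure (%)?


Formula: Canopy closure = covered points / total points * 100
Closure = 61 / 80 * 100
Closure = 0.7625 * 100 = 76.3%

76.3


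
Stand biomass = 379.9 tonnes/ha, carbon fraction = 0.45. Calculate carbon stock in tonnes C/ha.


Formula: Carbon Stock = Biomass * Carbon Fraction
C = 379.9 t/ha * 0.45
C = 171.0 t C/ha

171.0


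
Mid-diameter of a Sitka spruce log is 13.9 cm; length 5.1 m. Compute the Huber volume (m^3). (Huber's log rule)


Huber: V = Am * L,  Am = pi*(Dm/200)^2
Am = pi*(13.9/200)^2 = 0.015175 m^2
V = 0.015175*5.1 = 0.0774 m^3

0.0774


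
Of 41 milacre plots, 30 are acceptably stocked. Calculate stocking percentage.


Formula: Stocking % = stocked plots / total plots * 100
Stocking = 30 / 41 * 100
Stocking = 0.7317 * 100 = 73.2%

73.2


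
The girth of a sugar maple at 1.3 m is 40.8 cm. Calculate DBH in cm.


Formula: DBH = C / pi
DBH = 40.8 / pi
pi = 3.14159...
DBH = 13.0 cm

13.0


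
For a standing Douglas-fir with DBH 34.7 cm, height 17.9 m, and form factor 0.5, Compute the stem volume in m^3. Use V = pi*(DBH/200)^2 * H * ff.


Formula: V = pi * (DBH/200)^2 * H * ff
Radius = DBH/200 = 34.7/200 = 0.1735 m
Radius^2 = 0.1735^2 = 0.03010225 m^2
V = pi * 0.03010225 * 17.9 * 0.5
V = 0.846 m^3

0.846


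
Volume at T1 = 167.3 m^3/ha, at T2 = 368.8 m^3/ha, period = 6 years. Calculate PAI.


Formula: PAI = (V_T2 - V_T1) / (T2 - T1)
Volume increment = 368.8 - 167.3 = 201.5 m^3/ha
PAI = 201.5 / 6 = 33.58 m^3/ha/year

33.58


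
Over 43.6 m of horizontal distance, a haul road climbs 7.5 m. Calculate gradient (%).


Formula: Gradient = rise / run * 100
Gradient = 7.5 / 43.6 * 100 = 17.2%

17.2


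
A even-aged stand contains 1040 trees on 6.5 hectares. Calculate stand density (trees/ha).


Formula: Stand Density = N_trees / Area_ha
Density = 1040 trees / 6.5 ha
Density = 160 trees/ha

160


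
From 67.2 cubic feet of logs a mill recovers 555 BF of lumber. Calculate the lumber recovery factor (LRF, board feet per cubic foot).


Formula: LRF = Lumber Output (BF) / Log Input (ft^3)
LRF = 555 BF / 67.2 ft^3
LRF = 8.26 BF/ft^3

8.26


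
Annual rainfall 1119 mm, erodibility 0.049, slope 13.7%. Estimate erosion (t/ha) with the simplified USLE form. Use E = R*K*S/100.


Formula: E = R * K * S / 100  (simplified USLE)
R * K = 1119 * 0.049 = 54.831
E = 54.831 * 13.7 / 100 = 7.51 t/ha

7.51


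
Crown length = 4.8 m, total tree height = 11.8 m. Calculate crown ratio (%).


Formula: Crown Ratio = (Crown Length / Total Height) * 100
CR = (4.8 m / 11.8 m) * 100
CR = 0.4068 * 100 = 40.7%

40.7


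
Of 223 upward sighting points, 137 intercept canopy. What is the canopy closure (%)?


Formula: Canopy closure = covered points / total points * 100
Closure = 137 / 223 * 100
Closure = 0.6143 * 100 = 61.4%

61.4


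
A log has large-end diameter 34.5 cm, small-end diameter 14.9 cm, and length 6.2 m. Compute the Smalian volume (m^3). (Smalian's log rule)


Smalian: V = (A1 + A2)/2 * L,  A = pi*(D/200)^2
A1 = pi*(34.5/200)^2 = 0.093482 m^2
A2 = pi*(14.9/200)^2 = 0.017437 m^2
V = (0.093482+0.017437)/2*6.2 = 0.3438 m^3

0.3438


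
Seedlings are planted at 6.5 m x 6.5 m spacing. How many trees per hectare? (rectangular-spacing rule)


Formula: TPH = 10000 m^2/ha / (spacing_x * spacing_y)
Area per tree = 6.5 m * 6.5 m = 42.25 m^2
TPH = 10000 / 42.25 = 237 trees/ha

237


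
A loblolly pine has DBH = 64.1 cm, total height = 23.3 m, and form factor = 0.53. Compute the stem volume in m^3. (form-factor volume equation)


Formula: V = pi * (DBH/200)^2 * H * ff
Radius = DBH/200 = 64.1/200 = 0.3205 m
Radius^2 = 0.3205^2 = 0.10272025 m^2
V = pi * 0.10272025 * 23.3 * 0.53
V = 3.985 m^3

3.985


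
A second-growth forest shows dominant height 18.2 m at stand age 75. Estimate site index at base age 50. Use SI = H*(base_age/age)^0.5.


Formula: SI = H_dom * (base_age / age)^0.5
Age ratio = 50 / 75 = 0.66667
sqrt(age_ratio) = 0.8165
SI = 18.2 * 0.8165 = 14.9 m

14.9


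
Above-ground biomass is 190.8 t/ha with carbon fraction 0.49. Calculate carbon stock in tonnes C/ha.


Formula: Carbon Stock = Biomass * Carbon Fraction
C = 190.8 t/ha * 0.49
C = 93.5 t C/ha

93.5


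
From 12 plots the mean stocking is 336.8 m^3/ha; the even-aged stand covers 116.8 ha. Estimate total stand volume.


Formula: Total Volume = Mean Volume per ha * Total Area
Total Volume = 336.8 m^3/ha * 116.8 ha
Total Volume = 39338 m^3

39338


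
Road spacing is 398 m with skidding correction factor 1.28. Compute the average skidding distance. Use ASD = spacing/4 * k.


Formula: ASD = (spacing / 4) * correction
Uncorrected distance = spacing / 4 = 398 / 4 = 99.5 m
ASD = 99.5 * 1.28 = 127 m

127


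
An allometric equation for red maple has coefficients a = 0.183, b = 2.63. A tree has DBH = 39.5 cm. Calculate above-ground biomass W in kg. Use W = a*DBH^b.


Formula: W = a * DBH^b  (allometric power law)
DBH^b = 39.5^2.63 = 15814.3141
W = 0.183 * 15814.3141 = 2894.0 kg

2894.0


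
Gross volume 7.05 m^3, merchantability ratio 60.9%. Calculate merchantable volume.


Formula: MV = V_total * (merchantable_pct / 100)
Merchantable fraction = 60.9% / 100 = 0.609
MV = 7.05 m^3 * 0.609 = 4.293 m^3

4.293


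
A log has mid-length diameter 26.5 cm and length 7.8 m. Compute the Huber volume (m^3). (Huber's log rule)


Huber: V = Am * L,  Am = pi*(Dm/200)^2
Am = pi*(26.5/200)^2 = 0.055155 m^2
V = 0.055155*7.8 = 0.4302 m^3

0.4302


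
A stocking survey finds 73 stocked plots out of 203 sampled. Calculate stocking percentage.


Formula: Stocking % = stocked plots / total plots * 100
Stocking = 73 / 203 * 100
Stocking = 0.3596 * 100 = 36.0%

36.0


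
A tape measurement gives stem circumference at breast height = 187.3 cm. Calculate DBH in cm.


Formula: DBH = C / pi
DBH = 187.3 / pi
pi = 3.14159...
DBH = 59.6 cm

59.6


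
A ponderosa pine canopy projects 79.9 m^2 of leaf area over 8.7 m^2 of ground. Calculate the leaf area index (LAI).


Formula: LAI = total leaf area / ground area  (dimensionless)
LAI = 79.9 m^2 / 8.7 m^2
LAI = 9.18

9.18


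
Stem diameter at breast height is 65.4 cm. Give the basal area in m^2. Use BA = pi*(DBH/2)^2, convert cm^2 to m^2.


Formula: BA = pi * (DBH/2)^2 / 10000  (cm^2 to m^2)
Radius = DBH/2 = 65.4/2 = 32.7 cm
BA = pi * 32.7^2 / 10000
   = 3359.2736 cm^2 / 10000
   = 0.3359 m^2

0.3359


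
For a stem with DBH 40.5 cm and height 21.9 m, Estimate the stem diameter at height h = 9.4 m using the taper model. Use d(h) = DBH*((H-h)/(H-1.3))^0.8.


Taper: d(h) = DBH * ((H - h) / (H - 1.3))^0.8
Numerator = H - h = 21.9 - 9.4 = 12.5 m
Denominator = H - 1.3 = 21.9 - 1.3 = 20.6 m
Ratio = 12.5 / 20.6 = 0.6068
d = 40.5 * 0.6068^0.8 = 27.2 cm

27.2


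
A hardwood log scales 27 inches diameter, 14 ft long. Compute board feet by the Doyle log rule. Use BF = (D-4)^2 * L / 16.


Doyle: BF = (D - 4)^2 * L / 16
Adjusted diameter = 27 - 4 = 23 in
(D-4)^2 = 23^2 = 529
BF = 529 * 14 / 16 = 463 BF

463


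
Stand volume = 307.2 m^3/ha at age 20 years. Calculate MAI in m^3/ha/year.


Formula: MAI = Total Volume / Stand Age
MAI = 307.2 m^3/ha / 20 years
MAI = 15.36 m^3/ha/year

15.36


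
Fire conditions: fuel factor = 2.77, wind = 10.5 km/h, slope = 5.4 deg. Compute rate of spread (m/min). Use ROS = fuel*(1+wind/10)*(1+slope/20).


Formula: ROS = fuel * (1 + wind/10) * (1 + slope/20)
Wind factor = 1 + 10.5/10 = 2.05
Slope factor = 1 + 5.4/20 = 1.27
ROS = 2.77 * 2.05 * 1.27 = 7.21 m/min

7.21


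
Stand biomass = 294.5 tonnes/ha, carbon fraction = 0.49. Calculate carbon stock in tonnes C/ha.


Formula: Carbon Stock = Biomass * Carbon Fraction
C = 294.5 t/ha * 0.49
C = 144.3 t C/ha

144.3


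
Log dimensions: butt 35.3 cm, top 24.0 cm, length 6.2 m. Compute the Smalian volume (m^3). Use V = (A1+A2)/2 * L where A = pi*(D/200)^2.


Smalian: V = (A1 + A2)/2 * L,  A = pi*(D/200)^2
A1 = pi*(35.3/200)^2 = 0.097868 m^2
A2 = pi*(24.0/200)^2 = 0.045239 m^2
V = (0.097868+0.045239)/2*6.2 = 0.4436 m^3

0.4436


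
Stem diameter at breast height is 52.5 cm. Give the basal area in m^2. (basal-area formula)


Formula: BA = pi * (DBH/2)^2 / 10000  (cm^2 to m^2)
Radius = DBH/2 = 52.5/2 = 26.25 cm
BA = pi * 26.25^2 / 10000
   = 2164.7537 cm^2 / 10000
   = 0.2165 m^2

0.2165


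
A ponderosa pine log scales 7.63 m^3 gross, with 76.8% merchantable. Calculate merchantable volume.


Formula: MV = V_total * (merchantable_pct / 100)
Merchantable fraction = 76.8% / 100 = 0.768
MV = 7.63 m^3 * 0.768 = 5.86 m^3

5.86


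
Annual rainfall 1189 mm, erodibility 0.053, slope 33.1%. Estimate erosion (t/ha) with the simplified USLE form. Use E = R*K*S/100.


Formula: E = R * K * S / 100  (simplified USLE)
R * K = 1189 * 0.053 = 63.017
E = 63.017 * 33.1 / 100 = 20.86 t/ha

20.86


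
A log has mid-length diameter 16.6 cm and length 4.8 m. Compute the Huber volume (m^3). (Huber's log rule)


Huber: V = Am * L,  Am = pi*(Dm/200)^2
Am = pi*(16.6/200)^2 = 0.021642 m^2
V = 0.021642*4.8 = 0.1039 m^3

0.1039


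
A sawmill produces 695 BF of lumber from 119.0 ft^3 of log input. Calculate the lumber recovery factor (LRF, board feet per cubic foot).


Formula: LRF = Lumber Output (BF) / Log Input (ft^3)
LRF = 695 BF / 119.0 ft^3
LRF = 5.84 BF/ft^3

5.84


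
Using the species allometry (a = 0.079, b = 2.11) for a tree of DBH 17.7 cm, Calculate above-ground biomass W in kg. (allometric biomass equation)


Formula: W = a * DBH^b  (allometric power law)
DBH^b = 17.7^2.11 = 429.7576
W = 0.079 * 429.7576 = 34.0 kg

34.0


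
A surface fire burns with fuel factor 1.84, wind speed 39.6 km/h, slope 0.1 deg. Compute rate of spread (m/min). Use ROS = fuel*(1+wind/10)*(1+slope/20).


Formula: ROS = fuel * (1 + wind/10) * (1 + slope/20)
Wind factor = 1 + 39.6/10 = 4.96
Slope factor = 1 + 0.1/20 = 1.005
ROS = 1.84 * 4.96 * 1.005 = 9.17 m/min

9.17


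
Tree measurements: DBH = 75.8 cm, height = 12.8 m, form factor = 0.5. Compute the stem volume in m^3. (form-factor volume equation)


Formula: V = pi * (DBH/200)^2 * H * ff
Radius = DBH/200 = 75.8/200 = 0.379 m
Radius^2 = 0.379^2 = 0.143641 m^2
V = pi * 0.143641 * 12.8 * 0.5
V = 2.888 m^3

2.888


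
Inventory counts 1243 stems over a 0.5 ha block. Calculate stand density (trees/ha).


Formula: Stand Density = N_trees / Area_ha
Density = 1243 trees / 0.5 ha
Density = 2486 trees/ha

2486


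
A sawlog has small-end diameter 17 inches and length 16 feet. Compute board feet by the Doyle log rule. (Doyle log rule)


Doyle: BF = (D - 4)^2 * L / 16
Adjusted diameter = 17 - 4 = 13 in
(D-4)^2 = 13^2 = 169
BF = 169 * 16 / 16 = 169 BF

169


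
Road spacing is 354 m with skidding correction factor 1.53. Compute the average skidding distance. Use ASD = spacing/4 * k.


Formula: ASD = (spacing / 4) * correction
Uncorrected distance = spacing / 4 = 354 / 4 = 88.5 m
ASD = 88.5 * 1.53 = 135 m

135


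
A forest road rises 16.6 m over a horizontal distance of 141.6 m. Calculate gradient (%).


Formula: Gradient = rise / run * 100
Gradient = 16.6 / 141.6 * 100 = 11.7%

11.7


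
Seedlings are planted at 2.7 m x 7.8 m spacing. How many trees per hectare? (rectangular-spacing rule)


Formula: TPH = 10000 m^2/ha / (spacing_x * spacing_y)
Area per tree = 2.7 m * 7.8 m = 21.06 m^2
TPH = 10000 / 21.06 = 475 trees/ha

475


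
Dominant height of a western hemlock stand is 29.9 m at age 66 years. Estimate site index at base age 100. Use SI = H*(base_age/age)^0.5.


Formula: SI = H_dom * (base_age / age)^0.5
Age ratio = 100 / 66 = 1.51515
sqrt(age_ratio) = 1.23091
SI = 29.9 * 1.23091 = 36.8 m

36.8


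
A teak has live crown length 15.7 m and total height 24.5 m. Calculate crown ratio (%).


Formula: Crown Ratio = (Crown Length / Total Height) * 100
CR = (15.7 m / 24.5 m) * 100
CR = 0.6408 * 100 = 64.1%

64.1


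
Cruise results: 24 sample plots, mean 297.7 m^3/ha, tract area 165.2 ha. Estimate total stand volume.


Formula: Total Volume = Mean Volume per ha * Total Area
Total Volume = 297.7 m^3/ha * 165.2 ha
Total Volume = 49180 m^3

49180


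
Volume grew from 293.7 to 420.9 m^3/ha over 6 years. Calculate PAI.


Formula: PAI = (V_T2 - V_T1) / (T2 - T1)
Volume increment = 420.9 - 293.7 = 127.2 m^3/ha
PAI = 127.2 / 6 = 21.2 m^3/ha/year

21.2
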